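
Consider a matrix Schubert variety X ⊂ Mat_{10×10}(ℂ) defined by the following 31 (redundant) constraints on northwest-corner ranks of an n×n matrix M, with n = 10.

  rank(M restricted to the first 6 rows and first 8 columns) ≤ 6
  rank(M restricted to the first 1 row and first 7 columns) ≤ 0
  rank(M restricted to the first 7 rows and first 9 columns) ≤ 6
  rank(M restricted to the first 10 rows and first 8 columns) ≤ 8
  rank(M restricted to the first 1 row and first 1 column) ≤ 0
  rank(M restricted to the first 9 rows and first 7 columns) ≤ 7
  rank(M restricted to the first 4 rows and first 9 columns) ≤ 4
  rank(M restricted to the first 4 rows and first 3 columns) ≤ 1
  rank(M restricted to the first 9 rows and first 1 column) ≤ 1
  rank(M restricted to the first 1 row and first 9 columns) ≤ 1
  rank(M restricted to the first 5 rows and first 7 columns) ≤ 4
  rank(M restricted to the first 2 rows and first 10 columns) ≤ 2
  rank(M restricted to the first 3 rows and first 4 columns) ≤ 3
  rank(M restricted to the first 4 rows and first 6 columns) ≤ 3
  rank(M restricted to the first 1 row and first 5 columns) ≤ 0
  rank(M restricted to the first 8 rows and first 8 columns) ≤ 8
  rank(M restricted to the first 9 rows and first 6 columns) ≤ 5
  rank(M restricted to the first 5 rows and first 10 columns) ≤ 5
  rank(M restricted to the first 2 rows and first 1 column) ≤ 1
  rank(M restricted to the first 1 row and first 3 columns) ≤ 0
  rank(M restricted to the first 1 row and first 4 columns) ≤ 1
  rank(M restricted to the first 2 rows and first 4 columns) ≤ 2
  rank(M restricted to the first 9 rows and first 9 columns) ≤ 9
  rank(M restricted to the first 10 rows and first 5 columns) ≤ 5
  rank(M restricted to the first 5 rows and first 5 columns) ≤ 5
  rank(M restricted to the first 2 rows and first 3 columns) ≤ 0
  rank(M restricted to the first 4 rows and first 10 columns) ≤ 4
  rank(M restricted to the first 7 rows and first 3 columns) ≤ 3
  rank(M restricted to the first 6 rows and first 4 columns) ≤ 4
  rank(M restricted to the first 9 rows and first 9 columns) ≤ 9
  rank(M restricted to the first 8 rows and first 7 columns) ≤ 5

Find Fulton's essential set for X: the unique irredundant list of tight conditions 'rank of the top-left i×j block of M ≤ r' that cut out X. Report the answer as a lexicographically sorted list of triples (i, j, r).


Propagating the 31 rank bounds to every northwest block:

  i=1: 0  0  0  0  0  0  0  1  1  1
  i=2: 0  0  0  1  1  1  1  2  2  2
  i=3: 1  1  1  2  2  2  2  3  3  3
  i=4: 1  1  1  2  3  3  3  4  4  4
  i=5: 1  2  2  3  4  4  4  5  5  5
  i=6: 1  2  3  4  5  5  5  6  6  6
  i=7: 1  2  3  4  5  5  5  6  6  7
  i=8: 1  2  3  4  5  5  5  6  7  8
  i=9: 1  2  3  4  5  5  6  7  8  9
  i=10: 1  2  3  4  5  6  7  8  9  10

so w = (8, 4, 1, 5, 2, 3, 10, 9, 7, 6).

D(w) has 18 cells with 6 SE-corners; essential set:

[(1, 7, 0), (2, 3, 0), (4, 3, 1), (7, 9, 6), (8, 7, 5), (9, 6, 5)]


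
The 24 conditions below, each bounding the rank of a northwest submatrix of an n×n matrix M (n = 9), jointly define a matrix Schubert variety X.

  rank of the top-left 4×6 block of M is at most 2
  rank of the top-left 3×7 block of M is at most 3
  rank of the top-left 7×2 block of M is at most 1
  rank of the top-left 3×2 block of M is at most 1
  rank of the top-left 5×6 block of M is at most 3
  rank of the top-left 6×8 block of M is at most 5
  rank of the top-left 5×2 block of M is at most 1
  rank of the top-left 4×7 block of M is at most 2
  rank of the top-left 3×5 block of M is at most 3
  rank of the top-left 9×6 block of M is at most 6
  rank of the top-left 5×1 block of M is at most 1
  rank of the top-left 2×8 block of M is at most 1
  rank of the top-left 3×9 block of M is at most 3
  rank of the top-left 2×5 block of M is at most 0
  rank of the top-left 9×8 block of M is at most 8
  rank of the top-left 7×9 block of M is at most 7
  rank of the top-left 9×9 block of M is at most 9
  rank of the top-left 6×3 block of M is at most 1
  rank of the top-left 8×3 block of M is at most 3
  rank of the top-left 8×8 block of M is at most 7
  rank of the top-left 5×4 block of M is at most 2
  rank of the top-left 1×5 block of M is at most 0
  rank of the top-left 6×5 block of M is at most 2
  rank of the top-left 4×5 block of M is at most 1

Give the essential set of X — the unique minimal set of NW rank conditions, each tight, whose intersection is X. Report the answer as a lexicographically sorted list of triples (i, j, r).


The tightest implied rank at each (i,j), from the 24 conditions:

  0 | 0 | 0 | 0 | 0 | 1 | 1 | 1 | 1
  0 | 0 | 0 | 0 | 0 | 1 | 1 | 1 | 2
  1 | 1 | 1 | 1 | 1 | 2 | 2 | 2 | 3
  1 | 1 | 1 | 1 | 1 | 2 | 2 | 3 | 4
  1 | 1 | 1 | 2 | 2 | 3 | 3 | 4 | 5
  1 | 1 | 1 | 2 | 2 | 3 | 4 | 5 | 6
  1 | 1 | 2 | 3 | 3 | 4 | 5 | 6 | 7
  1 | 2 | 3 | 4 | 4 | 5 | 6 | 7 | 8
  1 | 2 | 3 | 4 | 5 | 6 | 7 | 8 | 9

hence w(1..9) = (6, 9, 1, 8, 4, 7, 3, 2, 5).

Rothe diagram D(w) (23 cells), 7 SE-corners (essential conditions):

[(2, 5, 0), (2, 8, 1), (4, 5, 1), (4, 7, 2), (6, 3, 1), (6, 5, 2), (7, 2, 1)]


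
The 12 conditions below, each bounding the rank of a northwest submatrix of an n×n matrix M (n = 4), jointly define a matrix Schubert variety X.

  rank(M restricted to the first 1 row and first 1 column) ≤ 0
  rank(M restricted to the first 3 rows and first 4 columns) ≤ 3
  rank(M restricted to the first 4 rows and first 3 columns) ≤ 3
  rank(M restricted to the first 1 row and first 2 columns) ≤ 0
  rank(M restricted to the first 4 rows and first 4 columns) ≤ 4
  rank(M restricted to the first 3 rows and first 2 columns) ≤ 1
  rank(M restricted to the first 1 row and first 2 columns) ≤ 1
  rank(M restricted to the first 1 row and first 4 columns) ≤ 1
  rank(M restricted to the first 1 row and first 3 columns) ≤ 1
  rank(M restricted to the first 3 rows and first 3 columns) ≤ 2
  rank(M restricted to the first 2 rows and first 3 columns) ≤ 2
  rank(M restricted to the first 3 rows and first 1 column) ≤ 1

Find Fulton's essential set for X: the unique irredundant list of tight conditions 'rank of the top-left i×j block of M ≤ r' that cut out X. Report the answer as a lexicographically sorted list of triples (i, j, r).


Propagating the 12 rank bounds to every northwest block:

  R[1]: 0, 0, 1, 1
  R[2]: 1, 1, 2, 2
  R[3]: 1, 1, 2, 3
  R[4]: 1, 2, 3, 4

hence w(1..4) = (3, 1, 4, 2).

2 SE-corners of the 3-cell Rothe diagram give Ess(w):

[(1, 2, 0), (3, 2, 1)]


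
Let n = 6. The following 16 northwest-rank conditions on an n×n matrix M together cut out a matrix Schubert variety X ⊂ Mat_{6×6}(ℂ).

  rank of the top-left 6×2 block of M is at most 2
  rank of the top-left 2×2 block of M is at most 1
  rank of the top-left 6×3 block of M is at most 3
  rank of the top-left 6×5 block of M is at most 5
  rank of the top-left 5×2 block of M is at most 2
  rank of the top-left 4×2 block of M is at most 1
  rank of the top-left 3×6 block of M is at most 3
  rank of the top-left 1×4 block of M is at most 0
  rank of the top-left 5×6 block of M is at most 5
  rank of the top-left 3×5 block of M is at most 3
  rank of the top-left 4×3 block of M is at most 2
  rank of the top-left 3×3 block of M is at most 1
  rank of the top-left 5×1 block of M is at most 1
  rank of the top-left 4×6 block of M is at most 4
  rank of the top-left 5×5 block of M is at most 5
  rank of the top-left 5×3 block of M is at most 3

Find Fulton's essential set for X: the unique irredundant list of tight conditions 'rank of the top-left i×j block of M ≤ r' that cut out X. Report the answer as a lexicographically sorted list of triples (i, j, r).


Reconstructing r_w from the 16 given conditions:

  0 0 0 0 1 1
  1 1 1 1 2 2
  1 1 1 2 3 3
  1 1 2 3 4 4
  1 2 3 4 5 5
  1 2 3 4 5 6

second differences of R give the permutation w = (5, 1, 4, 3, 2, 6).

3 SE-corners of the 7-cell Rothe diagram give Ess(w):

[(1, 4, 0), (3, 3, 1), (4, 2, 1)]


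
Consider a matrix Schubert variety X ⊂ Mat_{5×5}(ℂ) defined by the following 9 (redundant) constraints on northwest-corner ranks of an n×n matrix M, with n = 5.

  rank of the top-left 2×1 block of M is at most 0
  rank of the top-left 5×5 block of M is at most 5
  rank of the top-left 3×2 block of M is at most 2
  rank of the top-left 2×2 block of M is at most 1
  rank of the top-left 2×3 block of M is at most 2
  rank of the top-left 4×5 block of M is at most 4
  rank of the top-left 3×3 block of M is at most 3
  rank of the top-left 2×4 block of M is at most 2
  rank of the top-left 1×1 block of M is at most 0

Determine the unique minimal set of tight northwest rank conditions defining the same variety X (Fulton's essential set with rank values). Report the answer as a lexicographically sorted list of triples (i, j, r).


Propagating the 9 rank bounds to every northwest block:

  i=1: 0, 1, 1, 1, 1
  i=2: 0, 1, 2, 2, 2
  i=3: 1, 2, 3, 3, 3
  i=4: 1, 2, 3, 4, 4
  i=5: 1, 2, 3, 4, 5

giving w = (2, 3, 1, 4, 5) via Δ²R.

Fulton essential set (1 of the 2 Rothe cells):

[(2, 1, 0)]


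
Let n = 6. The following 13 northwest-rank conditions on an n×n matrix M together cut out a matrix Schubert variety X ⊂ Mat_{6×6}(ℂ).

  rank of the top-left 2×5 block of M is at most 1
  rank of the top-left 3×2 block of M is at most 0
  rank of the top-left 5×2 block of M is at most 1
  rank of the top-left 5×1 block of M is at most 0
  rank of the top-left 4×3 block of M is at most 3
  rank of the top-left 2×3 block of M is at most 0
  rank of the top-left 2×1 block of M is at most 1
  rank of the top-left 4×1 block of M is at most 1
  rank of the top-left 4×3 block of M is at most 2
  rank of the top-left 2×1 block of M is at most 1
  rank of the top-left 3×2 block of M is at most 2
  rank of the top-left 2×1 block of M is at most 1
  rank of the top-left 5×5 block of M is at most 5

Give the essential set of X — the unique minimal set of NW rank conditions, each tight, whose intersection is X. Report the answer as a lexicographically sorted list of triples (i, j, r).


Recovering R(i,j) via the rank-extension bound from the 13 conditions:

  i=1: 0 0 0 1 1 1
  i=2: 0 0 0 1 1 2
  i=3: 0 0 1 2 2 3
  i=4: 0 1 2 3 3 4
  i=5: 0 1 2 3 4 5
  i=6: 1 2 3 4 5 6

giving w = (4, 6, 3, 2, 5, 1) via Δ²R.

Rothe diagram D(w) (11 cells), 4 SE-corners (essential conditions):

[(2, 3, 0), (2, 5, 1), (3, 2, 0), (5, 1, 0)]


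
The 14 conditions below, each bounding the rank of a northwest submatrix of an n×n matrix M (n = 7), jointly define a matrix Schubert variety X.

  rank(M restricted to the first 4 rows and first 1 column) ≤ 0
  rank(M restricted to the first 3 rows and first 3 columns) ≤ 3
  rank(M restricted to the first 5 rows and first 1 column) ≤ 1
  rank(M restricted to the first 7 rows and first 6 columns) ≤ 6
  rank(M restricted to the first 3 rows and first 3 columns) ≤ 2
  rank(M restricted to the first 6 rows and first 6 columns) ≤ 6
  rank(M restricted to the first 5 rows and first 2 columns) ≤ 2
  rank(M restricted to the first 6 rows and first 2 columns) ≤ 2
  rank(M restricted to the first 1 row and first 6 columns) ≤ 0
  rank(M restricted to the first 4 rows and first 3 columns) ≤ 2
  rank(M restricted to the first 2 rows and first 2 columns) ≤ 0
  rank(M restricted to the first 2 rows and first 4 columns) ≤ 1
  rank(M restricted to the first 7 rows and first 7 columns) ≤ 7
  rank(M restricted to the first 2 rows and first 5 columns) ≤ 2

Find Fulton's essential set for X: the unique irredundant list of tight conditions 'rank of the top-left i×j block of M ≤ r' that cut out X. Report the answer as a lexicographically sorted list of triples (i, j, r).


Rank table r_w(7×7) implied by the 14 constraints:

  R[1]: 0  0  0  0  0  0  1
  R[2]: 0  0  1  1  1  1  2
  R[3]: 0  1  2  2  2  2  3
  R[4]: 0  1  2  3  3  3  4
  R[5]: 1  2  3  4  4  4  5
  R[6]: 1  2  3  4  5  5  6
  R[7]: 1  2  3  4  5  6  7

the unique w with this rank table is (7, 3, 2, 4, 1, 5, 6).

Rothe diagram D(w) (10 cells), 3 SE-corners (essential conditions):

[(1, 6, 0), (2, 2, 0), (4, 1, 0)]


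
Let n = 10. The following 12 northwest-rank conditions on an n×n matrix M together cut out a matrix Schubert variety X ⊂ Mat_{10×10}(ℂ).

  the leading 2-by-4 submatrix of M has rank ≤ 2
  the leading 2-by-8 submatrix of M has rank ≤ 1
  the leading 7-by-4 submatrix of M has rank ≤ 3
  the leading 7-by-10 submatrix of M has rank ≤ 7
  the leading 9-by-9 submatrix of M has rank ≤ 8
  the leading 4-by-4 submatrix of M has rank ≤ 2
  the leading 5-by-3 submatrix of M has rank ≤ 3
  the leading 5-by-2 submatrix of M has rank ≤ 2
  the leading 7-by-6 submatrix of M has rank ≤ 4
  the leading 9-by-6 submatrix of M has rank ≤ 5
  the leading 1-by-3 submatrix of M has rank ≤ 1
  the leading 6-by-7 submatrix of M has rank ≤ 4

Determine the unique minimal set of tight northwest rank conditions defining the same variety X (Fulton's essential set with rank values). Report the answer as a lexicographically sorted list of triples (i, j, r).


The tightest implied rank at each (i,j), from the 12 conditions:

  1 | 1 | 1 | 1 | 1 | 1 | 1 | 1 | 1 | 1
  1 | 1 | 1 | 1 | 1 | 1 | 1 | 1 | 2 | 2
  1 | 2 | 2 | 2 | 2 | 2 | 2 | 2 | 3 | 3
  1 | 2 | 2 | 2 | 3 | 3 | 3 | 3 | 4 | 4
  1 | 2 | 3 | 3 | 4 | 4 | 4 | 4 | 5 | 5
  1 | 2 | 3 | 3 | 4 | 4 | 4 | 5 | 6 | 6
  1 | 2 | 3 | 3 | 4 | 4 | 5 | 6 | 7 | 7
  1 | 2 | 3 | 4 | 5 | 5 | 6 | 7 | 8 | 8
  1 | 2 | 3 | 4 | 5 | 5 | 6 | 7 | 8 | 9
  1 | 2 | 3 | 4 | 5 | 6 | 7 | 8 | 9 | 10

reading off 1-entries of Δ²R: w = (1, 9, 2, 5, 3, 8, 7, 4, 10, 6).

D(w) has 15 cells with 6 SE-corners; essential set:

[(2, 8, 1), (4, 4, 2), (6, 7, 4), (7, 4, 3), (7, 6, 4), (9, 6, 5)]


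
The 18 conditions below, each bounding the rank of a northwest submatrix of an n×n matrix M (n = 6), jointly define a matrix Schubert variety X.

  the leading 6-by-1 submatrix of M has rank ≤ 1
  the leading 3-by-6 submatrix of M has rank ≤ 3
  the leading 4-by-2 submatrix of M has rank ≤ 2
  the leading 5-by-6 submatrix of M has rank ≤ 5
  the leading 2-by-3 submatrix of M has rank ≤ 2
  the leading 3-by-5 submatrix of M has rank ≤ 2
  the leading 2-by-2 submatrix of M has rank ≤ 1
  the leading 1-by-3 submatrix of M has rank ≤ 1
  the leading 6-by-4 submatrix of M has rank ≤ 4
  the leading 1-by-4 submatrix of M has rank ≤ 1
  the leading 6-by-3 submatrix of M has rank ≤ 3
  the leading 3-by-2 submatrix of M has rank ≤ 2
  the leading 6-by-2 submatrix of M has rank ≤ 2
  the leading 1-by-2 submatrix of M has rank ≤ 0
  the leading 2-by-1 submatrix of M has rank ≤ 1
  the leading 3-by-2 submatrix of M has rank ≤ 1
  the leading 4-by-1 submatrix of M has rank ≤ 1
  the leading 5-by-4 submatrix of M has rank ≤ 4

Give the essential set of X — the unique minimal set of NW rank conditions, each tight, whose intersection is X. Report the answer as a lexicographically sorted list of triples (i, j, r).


Computing R[i][j] = min implied NW-rank bound (n=6, 18 conditions):

  0 0 1 1 1 1
  1 1 2 2 2 2
  1 1 2 2 2 3
  1 2 3 3 3 4
  1 2 3 4 4 5
  1 2 3 4 5 6

giving w = (3, 1, 6, 2, 4, 5) via Δ²R.

3 SE-corners of the 5-cell Rothe diagram give Ess(w):

[(1, 2, 0), (3, 2, 1), (3, 5, 2)]


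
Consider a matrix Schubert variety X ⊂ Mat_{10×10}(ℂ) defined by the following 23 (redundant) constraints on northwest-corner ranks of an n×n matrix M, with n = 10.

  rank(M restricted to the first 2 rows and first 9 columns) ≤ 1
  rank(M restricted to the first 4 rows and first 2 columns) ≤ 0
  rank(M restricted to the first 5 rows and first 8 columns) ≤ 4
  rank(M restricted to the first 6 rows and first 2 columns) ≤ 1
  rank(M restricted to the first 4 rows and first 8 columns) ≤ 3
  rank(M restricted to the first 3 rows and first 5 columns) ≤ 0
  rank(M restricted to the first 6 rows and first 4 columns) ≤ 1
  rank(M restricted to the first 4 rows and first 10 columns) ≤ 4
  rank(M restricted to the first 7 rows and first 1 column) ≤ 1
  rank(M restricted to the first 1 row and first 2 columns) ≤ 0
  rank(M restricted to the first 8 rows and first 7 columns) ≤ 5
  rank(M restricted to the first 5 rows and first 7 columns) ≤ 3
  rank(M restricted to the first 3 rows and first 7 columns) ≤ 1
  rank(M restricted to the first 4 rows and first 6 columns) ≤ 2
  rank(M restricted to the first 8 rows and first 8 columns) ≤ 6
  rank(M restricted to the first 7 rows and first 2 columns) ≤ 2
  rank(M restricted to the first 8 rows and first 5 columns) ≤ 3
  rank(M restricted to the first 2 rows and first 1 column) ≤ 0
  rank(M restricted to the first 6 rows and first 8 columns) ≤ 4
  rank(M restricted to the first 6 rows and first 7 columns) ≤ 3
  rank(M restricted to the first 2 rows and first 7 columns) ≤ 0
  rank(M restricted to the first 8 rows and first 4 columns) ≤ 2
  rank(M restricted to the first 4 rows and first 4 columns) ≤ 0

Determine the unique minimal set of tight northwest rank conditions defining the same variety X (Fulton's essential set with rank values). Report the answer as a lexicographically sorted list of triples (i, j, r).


Propagating the 23 rank bounds to every northwest block:

  i=1: 0 | 0 | 0 | 0 | 0 | 0 | 0 | 1 | 1 | 1
  i=2: 0 | 0 | 0 | 0 | 0 | 0 | 0 | 1 | 1 | 2
  i=3: 0 | 0 | 0 | 0 | 0 | 1 | 1 | 2 | 2 | 3
  i=4: 0 | 0 | 0 | 0 | 1 | 2 | 2 | 3 | 3 | 4
  i=5: 1 | 1 | 1 | 1 | 2 | 3 | 3 | 4 | 4 | 5
  i=6: 1 | 1 | 1 | 1 | 2 | 3 | 3 | 4 | 5 | 6
  i=7: 1 | 2 | 2 | 2 | 3 | 4 | 4 | 5 | 6 | 7
  i=8: 1 | 2 | 2 | 2 | 3 | 4 | 5 | 6 | 7 | 8
  i=9: 1 | 2 | 3 | 3 | 4 | 5 | 6 | 7 | 8 | 9
  i=10: 1 | 2 | 3 | 4 | 5 | 6 | 7 | 8 | 9 | 10

giving w = (8, 10, 6, 5, 1, 9, 2, 7, 3, 4) via Δ²R.

Rothe diagram D(w) (30 cells), 7 SE-corners (essential conditions):

[(2, 7, 0), (2, 9, 1), (3, 5, 0), (4, 4, 0), (6, 4, 1), (6, 7, 3), (8, 4, 2)]


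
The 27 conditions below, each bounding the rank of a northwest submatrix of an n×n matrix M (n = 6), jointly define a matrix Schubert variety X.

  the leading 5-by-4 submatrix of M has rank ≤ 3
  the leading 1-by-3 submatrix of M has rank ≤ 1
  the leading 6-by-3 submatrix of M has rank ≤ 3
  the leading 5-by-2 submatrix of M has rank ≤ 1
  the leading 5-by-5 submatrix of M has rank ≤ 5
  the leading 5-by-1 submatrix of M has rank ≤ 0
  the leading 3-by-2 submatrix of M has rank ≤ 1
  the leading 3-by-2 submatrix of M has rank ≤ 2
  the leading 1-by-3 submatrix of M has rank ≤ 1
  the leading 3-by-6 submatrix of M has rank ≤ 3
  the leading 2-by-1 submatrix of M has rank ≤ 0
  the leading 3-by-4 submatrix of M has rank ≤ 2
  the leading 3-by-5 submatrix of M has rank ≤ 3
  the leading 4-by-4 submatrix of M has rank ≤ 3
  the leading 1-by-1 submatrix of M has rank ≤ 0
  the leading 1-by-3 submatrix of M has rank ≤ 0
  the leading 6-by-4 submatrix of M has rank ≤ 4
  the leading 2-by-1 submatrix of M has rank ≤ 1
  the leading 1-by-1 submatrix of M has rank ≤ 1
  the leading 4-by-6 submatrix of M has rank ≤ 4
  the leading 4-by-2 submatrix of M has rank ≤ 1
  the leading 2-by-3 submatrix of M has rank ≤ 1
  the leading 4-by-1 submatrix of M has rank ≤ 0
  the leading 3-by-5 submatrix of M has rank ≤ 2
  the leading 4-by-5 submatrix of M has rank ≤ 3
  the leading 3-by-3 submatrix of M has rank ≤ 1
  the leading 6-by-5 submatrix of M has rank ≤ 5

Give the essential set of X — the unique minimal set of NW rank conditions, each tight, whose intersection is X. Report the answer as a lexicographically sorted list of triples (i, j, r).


Rank table r_w(6×6) implied by the 27 constraints:

  i=1: 0 | 0 | 0 | 1 | 1 | 1
  i=2: 0 | 1 | 1 | 2 | 2 | 2
  i=3: 0 | 1 | 1 | 2 | 2 | 3
  i=4: 0 | 1 | 2 | 3 | 3 | 4
  i=5: 0 | 1 | 2 | 3 | 4 | 5
  i=6: 1 | 2 | 3 | 4 | 5 | 6

hence w(1..6) = (4, 2, 6, 3, 5, 1).

D(w) has 9 cells with 4 SE-corners; essential set:

[(1, 3, 0), (3, 3, 1), (3, 5, 2), (5, 1, 0)]


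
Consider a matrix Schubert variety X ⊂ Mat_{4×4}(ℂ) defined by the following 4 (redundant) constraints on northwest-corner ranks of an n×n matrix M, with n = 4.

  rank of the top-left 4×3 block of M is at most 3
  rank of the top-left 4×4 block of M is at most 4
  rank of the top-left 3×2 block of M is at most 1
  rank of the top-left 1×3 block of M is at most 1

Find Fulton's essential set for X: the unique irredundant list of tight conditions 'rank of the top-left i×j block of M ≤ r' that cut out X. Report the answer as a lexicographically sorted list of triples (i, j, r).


Computing R[i][j] = min implied NW-rank bound (n=4, 4 conditions):

  1, 1, 1, 1
  1, 1, 2, 2
  1, 1, 2, 3
  1, 2, 3, 4

hence w(1..4) = (1, 3, 4, 2).

|D(w)|=2, |Ess(w)|=1:

[(3, 2, 1)]


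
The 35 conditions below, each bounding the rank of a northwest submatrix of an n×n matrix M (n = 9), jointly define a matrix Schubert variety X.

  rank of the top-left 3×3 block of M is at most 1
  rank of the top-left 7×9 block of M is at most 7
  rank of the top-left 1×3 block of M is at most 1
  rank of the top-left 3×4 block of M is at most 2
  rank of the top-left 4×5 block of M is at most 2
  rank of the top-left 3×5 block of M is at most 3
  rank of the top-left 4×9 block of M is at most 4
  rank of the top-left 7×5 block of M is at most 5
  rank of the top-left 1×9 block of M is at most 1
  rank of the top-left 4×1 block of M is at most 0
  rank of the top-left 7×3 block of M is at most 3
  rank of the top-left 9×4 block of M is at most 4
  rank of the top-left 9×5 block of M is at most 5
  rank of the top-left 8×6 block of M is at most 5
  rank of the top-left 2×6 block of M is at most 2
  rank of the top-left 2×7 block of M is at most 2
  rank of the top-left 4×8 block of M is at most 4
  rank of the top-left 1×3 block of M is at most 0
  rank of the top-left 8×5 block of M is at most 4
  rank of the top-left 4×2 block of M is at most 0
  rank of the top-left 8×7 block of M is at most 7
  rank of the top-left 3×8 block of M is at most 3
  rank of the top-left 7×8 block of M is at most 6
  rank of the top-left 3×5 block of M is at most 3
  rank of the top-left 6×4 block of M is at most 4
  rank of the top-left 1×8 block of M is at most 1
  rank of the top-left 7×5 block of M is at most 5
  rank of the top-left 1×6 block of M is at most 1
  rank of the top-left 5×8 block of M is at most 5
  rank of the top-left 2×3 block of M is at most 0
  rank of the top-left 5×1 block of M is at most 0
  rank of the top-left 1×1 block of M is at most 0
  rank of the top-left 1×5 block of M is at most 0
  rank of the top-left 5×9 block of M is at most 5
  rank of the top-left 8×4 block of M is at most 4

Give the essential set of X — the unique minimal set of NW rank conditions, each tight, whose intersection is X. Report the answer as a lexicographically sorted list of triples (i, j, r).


Computing R[i][j] = min implied NW-rank bound (n=9, 35 conditions):

  i=1: 0, 0, 0, 0, 0, 1, 1, 1, 1
  i=2: 0, 0, 0, 1, 1, 2, 2, 2, 2
  i=3: 0, 0, 1, 2, 2, 3, 3, 3, 3
  i=4: 0, 0, 1, 2, 2, 3, 4, 4, 4
  i=5: 0, 1, 2, 3, 3, 4, 5, 5, 5
  i=6: 1, 2, 3, 4, 4, 5, 6, 6, 6
  i=7: 1, 2, 3, 4, 4, 5, 6, 6, 7
  i=8: 1, 2, 3, 4, 4, 5, 6, 7, 8
  i=9: 1, 2, 3, 4, 5, 6, 7, 8, 9

hence w(1..9) = (6, 4, 3, 7, 2, 1, 9, 8, 5).

Fulton essential set (7 of the 17 Rothe cells):

[(1, 5, 0), (2, 3, 0), (4, 2, 0), (4, 5, 2), (5, 1, 0), (7, 8, 6), (8, 5, 4)]


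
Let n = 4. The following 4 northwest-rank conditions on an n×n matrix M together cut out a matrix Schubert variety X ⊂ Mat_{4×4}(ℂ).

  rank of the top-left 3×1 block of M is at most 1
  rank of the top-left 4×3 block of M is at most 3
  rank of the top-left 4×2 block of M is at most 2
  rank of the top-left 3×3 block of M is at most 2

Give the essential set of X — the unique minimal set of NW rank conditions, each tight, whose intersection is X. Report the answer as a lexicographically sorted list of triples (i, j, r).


Computing R[i][j] = min implied NW-rank bound (n=4, 4 conditions):

  1  1  1  1
  1  2  2  2
  1  2  2  3
  1  2  3  4

second differences of R give the permutation w = (1, 2, 4, 3).

Fulton essential set (the sole Rothe cell):

[(3, 3, 2)]


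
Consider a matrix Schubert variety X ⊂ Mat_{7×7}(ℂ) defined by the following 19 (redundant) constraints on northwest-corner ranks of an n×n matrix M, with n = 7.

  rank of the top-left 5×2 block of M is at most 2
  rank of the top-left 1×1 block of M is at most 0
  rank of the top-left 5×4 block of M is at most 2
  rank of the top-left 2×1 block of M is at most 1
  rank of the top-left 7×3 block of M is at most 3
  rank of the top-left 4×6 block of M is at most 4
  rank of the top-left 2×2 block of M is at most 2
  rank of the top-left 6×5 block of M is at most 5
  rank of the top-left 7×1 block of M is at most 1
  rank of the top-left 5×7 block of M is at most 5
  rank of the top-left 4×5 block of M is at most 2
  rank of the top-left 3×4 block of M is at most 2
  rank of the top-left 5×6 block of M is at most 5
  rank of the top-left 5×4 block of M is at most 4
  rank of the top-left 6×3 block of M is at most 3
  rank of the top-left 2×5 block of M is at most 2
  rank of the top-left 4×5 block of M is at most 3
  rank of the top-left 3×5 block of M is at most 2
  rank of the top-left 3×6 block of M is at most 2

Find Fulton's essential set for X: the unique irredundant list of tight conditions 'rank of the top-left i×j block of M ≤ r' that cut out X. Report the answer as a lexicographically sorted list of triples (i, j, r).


Computing R[i][j] = min implied NW-rank bound (n=7, 19 conditions):

  row 1: 0 1 1 1 1 1 1
  row 2: 1 2 2 2 2 2 2
  row 3: 1 2 2 2 2 2 3
  row 4: 1 2 2 2 2 3 4
  row 5: 1 2 2 2 3 4 5
  row 6: 1 2 3 3 4 5 6
  row 7: 1 2 3 4 5 6 7

second differences of R give the permutation w = (2, 1, 7, 6, 5, 3, 4).

4 SE-corners of the 10-cell Rothe diagram give Ess(w):

[(1, 1, 0), (3, 6, 2), (4, 5, 2), (5, 4, 2)]


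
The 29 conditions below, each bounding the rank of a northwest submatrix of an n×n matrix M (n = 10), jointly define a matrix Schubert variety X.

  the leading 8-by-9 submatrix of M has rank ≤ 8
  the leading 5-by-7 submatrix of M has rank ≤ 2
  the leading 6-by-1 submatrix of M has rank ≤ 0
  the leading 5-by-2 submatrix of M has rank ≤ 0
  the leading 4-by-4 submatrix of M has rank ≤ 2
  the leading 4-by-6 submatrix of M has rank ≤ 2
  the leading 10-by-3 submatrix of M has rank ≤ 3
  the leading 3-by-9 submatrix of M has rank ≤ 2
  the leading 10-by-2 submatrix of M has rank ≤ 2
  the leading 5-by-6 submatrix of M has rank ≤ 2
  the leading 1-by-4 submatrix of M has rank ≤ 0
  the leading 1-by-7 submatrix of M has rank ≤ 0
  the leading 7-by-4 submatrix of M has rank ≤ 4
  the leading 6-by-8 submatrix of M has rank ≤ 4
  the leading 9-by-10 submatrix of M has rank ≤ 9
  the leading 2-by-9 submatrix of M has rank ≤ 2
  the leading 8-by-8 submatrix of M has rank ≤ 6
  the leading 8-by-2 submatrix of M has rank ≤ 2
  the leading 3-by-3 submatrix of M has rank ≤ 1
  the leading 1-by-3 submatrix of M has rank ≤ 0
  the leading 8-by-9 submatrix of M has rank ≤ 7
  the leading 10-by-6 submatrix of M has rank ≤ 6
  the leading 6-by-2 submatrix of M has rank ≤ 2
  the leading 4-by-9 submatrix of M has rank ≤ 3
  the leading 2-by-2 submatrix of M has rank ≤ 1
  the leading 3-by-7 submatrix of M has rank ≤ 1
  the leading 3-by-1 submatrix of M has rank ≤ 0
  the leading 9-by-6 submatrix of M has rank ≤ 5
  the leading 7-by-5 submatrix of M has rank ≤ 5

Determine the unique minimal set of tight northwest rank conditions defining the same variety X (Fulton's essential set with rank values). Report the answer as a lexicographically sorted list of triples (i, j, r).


Recovering R(i,j) via the rank-extension bound from the 29 conditions:

  i=1: 0 | 0 | 0 | 0 | 0 | 0 | 0 | 1 | 1 | 1
  i=2: 0 | 0 | 1 | 1 | 1 | 1 | 1 | 2 | 2 | 2
  i=3: 0 | 0 | 1 | 1 | 1 | 1 | 1 | 2 | 2 | 3
  i=4: 0 | 0 | 1 | 2 | 2 | 2 | 2 | 3 | 3 | 4
  i=5: 0 | 0 | 1 | 2 | 2 | 2 | 2 | 3 | 4 | 5
  i=6: 0 | 1 | 2 | 3 | 3 | 3 | 3 | 4 | 5 | 6
  i=7: 1 | 2 | 3 | 4 | 4 | 4 | 4 | 5 | 6 | 7
  i=8: 1 | 2 | 3 | 4 | 5 | 5 | 5 | 6 | 7 | 8
  i=9: 1 | 2 | 3 | 4 | 5 | 5 | 6 | 7 | 8 | 9
  i=10: 1 | 2 | 3 | 4 | 5 | 6 | 7 | 8 | 9 | 10

giving w = (8, 3, 10, 4, 9, 2, 1, 5, 7, 6) via Δ²R.

D(w) has 25 cells with 7 SE-corners; essential set:

[(1, 7, 0), (3, 7, 1), (3, 9, 2), (5, 2, 0), (5, 7, 2), (6, 1, 0), (9, 6, 5)]


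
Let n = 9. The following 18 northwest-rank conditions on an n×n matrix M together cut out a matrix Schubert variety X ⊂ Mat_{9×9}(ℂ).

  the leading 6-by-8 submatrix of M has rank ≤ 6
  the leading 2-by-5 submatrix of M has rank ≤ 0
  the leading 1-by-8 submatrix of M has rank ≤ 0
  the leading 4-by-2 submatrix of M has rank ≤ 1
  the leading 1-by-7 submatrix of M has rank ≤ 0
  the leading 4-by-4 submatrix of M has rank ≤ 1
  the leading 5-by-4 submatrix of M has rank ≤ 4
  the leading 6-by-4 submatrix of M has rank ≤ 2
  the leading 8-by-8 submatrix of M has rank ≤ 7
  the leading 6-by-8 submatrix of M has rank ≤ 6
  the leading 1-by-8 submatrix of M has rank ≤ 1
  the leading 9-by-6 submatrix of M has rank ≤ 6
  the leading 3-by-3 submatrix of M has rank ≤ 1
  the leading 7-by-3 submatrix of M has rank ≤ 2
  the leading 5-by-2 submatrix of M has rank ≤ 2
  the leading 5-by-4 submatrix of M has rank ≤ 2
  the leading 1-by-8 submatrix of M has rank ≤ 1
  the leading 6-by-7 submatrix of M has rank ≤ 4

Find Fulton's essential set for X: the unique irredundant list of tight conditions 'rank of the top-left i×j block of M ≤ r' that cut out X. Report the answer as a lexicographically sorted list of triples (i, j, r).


Rank table r_w(9×9) implied by the 18 constraints:

  i=1: 0, 0, 0, 0, 0, 0, 0, 0, 1
  i=2: 0, 0, 0, 0, 0, 1, 1, 1, 2
  i=3: 1, 1, 1, 1, 1, 2, 2, 2, 3
  i=4: 1, 1, 1, 1, 2, 3, 3, 3, 4
  i=5: 1, 2, 2, 2, 3, 4, 4, 4, 5
  i=6: 1, 2, 2, 2, 3, 4, 4, 5, 6
  i=7: 1, 2, 2, 3, 4, 5, 5, 6, 7
  i=8: 1, 2, 3, 4, 5, 6, 6, 7, 8
  i=9: 1, 2, 3, 4, 5, 6, 7, 8, 9

giving w = (9, 6, 1, 5, 2, 8, 4, 3, 7) via Δ²R.

Fulton essential set (6 of the 20 Rothe cells):

[(1, 8, 0), (2, 5, 0), (4, 4, 1), (6, 4, 2), (6, 7, 4), (7, 3, 2)]


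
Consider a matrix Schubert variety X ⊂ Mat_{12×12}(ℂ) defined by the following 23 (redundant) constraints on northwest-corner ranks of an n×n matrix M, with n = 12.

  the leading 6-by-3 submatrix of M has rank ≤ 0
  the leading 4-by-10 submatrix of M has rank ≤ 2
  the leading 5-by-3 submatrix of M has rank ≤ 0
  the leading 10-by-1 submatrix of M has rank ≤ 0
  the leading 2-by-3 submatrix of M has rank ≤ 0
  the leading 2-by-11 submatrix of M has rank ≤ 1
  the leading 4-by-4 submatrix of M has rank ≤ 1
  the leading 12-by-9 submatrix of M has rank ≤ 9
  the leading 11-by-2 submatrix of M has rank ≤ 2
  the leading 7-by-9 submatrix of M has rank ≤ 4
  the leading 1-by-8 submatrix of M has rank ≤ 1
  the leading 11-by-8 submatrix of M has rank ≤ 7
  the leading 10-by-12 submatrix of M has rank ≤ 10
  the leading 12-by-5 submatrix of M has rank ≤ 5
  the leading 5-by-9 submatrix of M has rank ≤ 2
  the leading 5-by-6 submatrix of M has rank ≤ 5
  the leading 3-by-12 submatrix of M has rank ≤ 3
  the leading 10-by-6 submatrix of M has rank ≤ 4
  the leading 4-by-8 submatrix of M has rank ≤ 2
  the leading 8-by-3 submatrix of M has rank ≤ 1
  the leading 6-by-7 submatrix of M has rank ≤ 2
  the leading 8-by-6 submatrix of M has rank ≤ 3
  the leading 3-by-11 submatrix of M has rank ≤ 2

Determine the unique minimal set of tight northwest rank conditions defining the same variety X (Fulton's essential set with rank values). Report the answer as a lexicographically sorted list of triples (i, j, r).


Rank table r_w(12×12) implied by the 23 constraints:

  R[1]: 0 | 0 | 0 | 1 | 1 | 1 | 1 | 1 | 1 | 1 | 1 | 1
  R[2]: 0 | 0 | 0 | 1 | 1 | 1 | 1 | 1 | 1 | 1 | 1 | 2
  R[3]: 0 | 0 | 0 | 1 | 2 | 2 | 2 | 2 | 2 | 2 | 2 | 3
  R[4]: 0 | 0 | 0 | 1 | 2 | 2 | 2 | 2 | 2 | 2 | 3 | 4
  R[5]: 0 | 0 | 0 | 1 | 2 | 2 | 2 | 2 | 2 | 3 | 4 | 5
  R[6]: 0 | 0 | 0 | 1 | 2 | 2 | 2 | 3 | 3 | 4 | 5 | 6
  R[7]: 0 | 1 | 1 | 2 | 3 | 3 | 3 | 4 | 4 | 5 | 6 | 7
  R[8]: 0 | 1 | 1 | 2 | 3 | 3 | 4 | 5 | 5 | 6 | 7 | 8
  R[9]: 0 | 1 | 2 | 3 | 4 | 4 | 5 | 6 | 6 | 7 | 8 | 9
  R[10]: 0 | 1 | 2 | 3 | 4 | 4 | 5 | 6 | 7 | 8 | 9 | 10
  R[11]: 1 | 2 | 3 | 4 | 5 | 5 | 6 | 7 | 8 | 9 | 10 | 11
  R[12]: 1 | 2 | 3 | 4 | 5 | 6 | 7 | 8 | 9 | 10 | 11 | 12

so w = (4, 12, 5, 11, 10, 8, 2, 7, 3, 9, 1, 6).

Rothe diagram D(w) (43 cells), 9 SE-corners (essential conditions):

[(2, 11, 1), (4, 10, 2), (5, 9, 2), (6, 3, 0), (6, 7, 2), (8, 3, 1), (8, 6, 3), (10, 1, 0), (10, 6, 4)]


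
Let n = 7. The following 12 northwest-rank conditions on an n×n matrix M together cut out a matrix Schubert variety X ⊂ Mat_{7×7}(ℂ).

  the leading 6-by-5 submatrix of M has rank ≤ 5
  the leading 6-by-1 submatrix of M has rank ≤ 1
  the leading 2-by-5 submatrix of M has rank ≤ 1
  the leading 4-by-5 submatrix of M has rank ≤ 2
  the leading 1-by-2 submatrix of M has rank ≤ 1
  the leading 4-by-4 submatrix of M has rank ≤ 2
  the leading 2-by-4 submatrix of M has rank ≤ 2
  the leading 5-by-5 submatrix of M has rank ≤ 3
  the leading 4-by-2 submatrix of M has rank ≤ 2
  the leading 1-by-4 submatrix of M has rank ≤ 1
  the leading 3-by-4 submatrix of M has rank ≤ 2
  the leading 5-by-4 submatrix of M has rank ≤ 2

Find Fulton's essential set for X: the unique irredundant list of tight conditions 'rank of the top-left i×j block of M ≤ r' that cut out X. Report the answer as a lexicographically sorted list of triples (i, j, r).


Recovering R(i,j) via the rank-extension bound from the 12 conditions:

  R[1]: 1, 1, 1, 1, 1, 1, 1
  R[2]: 1, 1, 1, 1, 1, 2, 2
  R[3]: 1, 2, 2, 2, 2, 3, 3
  R[4]: 1, 2, 2, 2, 2, 3, 4
  R[5]: 1, 2, 2, 2, 3, 4, 5
  R[6]: 1, 2, 3, 3, 4, 5, 6
  R[7]: 1, 2, 3, 4, 5, 6, 7

reading off 1-entries of Δ²R: w = (1, 6, 2, 7, 5, 3, 4).

Fulton essential set (3 of the 9 Rothe cells):

[(2, 5, 1), (4, 5, 2), (5, 4, 2)]


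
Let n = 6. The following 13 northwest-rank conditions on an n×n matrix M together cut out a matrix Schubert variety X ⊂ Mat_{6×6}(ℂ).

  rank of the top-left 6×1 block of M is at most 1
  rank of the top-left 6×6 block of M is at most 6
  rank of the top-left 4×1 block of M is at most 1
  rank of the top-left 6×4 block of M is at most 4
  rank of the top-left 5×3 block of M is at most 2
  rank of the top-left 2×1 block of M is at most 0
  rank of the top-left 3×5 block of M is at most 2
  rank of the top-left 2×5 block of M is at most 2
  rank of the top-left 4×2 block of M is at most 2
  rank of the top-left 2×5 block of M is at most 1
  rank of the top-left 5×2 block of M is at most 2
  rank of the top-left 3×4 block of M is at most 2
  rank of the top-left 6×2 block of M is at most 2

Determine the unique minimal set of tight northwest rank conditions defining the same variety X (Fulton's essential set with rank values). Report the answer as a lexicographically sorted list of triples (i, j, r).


Computing R[i][j] = min implied NW-rank bound (n=6, 13 conditions):

  R[1]: 0 | 1 | 1 | 1 | 1 | 1
  R[2]: 0 | 1 | 1 | 1 | 1 | 2
  R[3]: 1 | 2 | 2 | 2 | 2 | 3
  R[4]: 1 | 2 | 2 | 3 | 3 | 4
  R[5]: 1 | 2 | 2 | 3 | 4 | 5
  R[6]: 1 | 2 | 3 | 4 | 5 | 6

giving w = (2, 6, 1, 4, 5, 3) via Δ²R.

3 SE-corners of the 7-cell Rothe diagram give Ess(w):

[(2, 1, 0), (2, 5, 1), (5, 3, 2)]


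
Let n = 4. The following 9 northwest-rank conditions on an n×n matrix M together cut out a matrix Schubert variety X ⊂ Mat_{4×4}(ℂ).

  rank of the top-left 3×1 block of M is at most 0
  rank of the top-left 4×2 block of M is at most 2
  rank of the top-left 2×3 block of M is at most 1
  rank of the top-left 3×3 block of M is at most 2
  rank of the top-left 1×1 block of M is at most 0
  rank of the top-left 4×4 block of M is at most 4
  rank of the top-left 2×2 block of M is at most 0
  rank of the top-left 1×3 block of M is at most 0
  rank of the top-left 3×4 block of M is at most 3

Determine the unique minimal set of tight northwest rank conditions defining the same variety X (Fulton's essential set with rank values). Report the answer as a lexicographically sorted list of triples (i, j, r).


Computing R[i][j] = min implied NW-rank bound (n=4, 9 conditions):

  i=1: 0 | 0 | 0 | 1
  i=2: 0 | 0 | 1 | 2
  i=3: 0 | 1 | 2 | 3
  i=4: 1 | 2 | 3 | 4

giving w = (4, 3, 2, 1) via Δ²R.

Rothe diagram D(w) (6 cells), 3 SE-corners (essential conditions):

[(1, 3, 0), (2, 2, 0), (3, 1, 0)]


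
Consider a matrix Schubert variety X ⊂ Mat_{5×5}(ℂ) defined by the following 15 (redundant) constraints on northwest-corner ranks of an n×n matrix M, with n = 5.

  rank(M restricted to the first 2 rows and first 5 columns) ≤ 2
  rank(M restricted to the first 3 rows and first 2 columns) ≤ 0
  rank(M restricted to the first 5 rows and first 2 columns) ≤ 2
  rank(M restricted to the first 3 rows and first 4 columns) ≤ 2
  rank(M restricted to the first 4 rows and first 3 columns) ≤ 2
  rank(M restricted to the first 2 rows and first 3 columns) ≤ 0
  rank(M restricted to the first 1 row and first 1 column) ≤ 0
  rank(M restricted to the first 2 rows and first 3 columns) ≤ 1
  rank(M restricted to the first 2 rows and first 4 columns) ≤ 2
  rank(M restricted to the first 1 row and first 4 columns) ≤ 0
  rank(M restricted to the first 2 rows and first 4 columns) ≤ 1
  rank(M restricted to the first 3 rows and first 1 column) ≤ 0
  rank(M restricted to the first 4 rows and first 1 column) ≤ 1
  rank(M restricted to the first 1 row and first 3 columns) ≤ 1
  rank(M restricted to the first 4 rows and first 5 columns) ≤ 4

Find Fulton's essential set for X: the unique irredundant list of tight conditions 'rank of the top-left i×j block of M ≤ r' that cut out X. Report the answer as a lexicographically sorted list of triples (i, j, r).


Propagating the 15 rank bounds to every northwest block:

  row 1: 0 | 0 | 0 | 0 | 1
  row 2: 0 | 0 | 0 | 1 | 2
  row 3: 0 | 0 | 1 | 2 | 3
  row 4: 1 | 1 | 2 | 3 | 4
  row 5: 1 | 2 | 3 | 4 | 5

reading off 1-entries of Δ²R: w = (5, 4, 3, 1, 2).

Rothe diagram D(w) (9 cells), 3 SE-corners (essential conditions):

[(1, 4, 0), (2, 3, 0), (3, 2, 0)]


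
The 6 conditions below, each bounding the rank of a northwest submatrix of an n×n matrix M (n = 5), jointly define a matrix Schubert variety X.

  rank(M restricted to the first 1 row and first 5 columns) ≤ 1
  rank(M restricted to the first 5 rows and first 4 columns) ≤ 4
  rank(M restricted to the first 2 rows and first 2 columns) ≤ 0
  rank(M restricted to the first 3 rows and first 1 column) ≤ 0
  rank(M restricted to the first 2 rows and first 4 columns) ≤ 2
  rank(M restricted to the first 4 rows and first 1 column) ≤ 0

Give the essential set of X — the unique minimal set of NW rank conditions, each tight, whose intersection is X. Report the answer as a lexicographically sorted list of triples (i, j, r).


The tightest implied rank at each (i,j), from the 6 conditions:

  R[1]: 0 | 0 | 1 | 1 | 1
  R[2]: 0 | 0 | 1 | 2 | 2
  R[3]: 0 | 1 | 2 | 3 | 3
  R[4]: 0 | 1 | 2 | 3 | 4
  R[5]: 1 | 2 | 3 | 4 | 5

the unique w with this rank table is (3, 4, 2, 5, 1).

D(w) has 6 cells with 2 SE-corners; essential set:

[(2, 2, 0), (4, 1, 0)]


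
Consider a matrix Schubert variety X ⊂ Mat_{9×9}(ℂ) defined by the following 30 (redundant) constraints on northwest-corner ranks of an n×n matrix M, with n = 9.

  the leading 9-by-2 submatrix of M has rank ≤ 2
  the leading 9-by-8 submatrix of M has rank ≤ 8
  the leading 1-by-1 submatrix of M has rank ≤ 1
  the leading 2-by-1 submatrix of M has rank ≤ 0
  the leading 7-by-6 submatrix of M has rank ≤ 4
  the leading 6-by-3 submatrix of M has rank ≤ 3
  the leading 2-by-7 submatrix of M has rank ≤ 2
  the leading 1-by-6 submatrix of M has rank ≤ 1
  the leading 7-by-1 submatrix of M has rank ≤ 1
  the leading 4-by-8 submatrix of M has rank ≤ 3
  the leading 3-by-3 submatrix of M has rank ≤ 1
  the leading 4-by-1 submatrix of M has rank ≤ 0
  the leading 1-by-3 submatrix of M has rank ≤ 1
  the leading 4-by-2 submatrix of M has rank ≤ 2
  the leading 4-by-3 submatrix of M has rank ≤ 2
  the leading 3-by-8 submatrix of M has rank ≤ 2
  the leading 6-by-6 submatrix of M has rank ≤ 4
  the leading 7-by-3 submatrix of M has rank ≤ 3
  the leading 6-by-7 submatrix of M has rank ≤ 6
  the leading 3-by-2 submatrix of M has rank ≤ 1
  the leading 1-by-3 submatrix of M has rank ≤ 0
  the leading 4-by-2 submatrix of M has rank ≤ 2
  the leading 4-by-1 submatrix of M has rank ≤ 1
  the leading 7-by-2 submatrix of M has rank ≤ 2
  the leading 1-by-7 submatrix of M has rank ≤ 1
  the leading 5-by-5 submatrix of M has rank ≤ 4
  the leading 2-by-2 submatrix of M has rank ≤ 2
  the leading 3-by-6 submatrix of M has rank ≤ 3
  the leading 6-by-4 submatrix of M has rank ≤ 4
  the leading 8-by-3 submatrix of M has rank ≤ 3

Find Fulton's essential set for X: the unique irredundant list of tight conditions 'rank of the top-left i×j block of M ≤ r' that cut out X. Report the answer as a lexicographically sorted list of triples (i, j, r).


Recovering R(i,j) via the rank-extension bound from the 30 conditions:

  0, 0, 0, 1, 1, 1, 1, 1, 1
  0, 1, 1, 2, 2, 2, 2, 2, 2
  0, 1, 1, 2, 2, 2, 2, 2, 3
  0, 1, 2, 3, 3, 3, 3, 3, 4
  1, 2, 3, 4, 4, 4, 4, 4, 5
  1, 2, 3, 4, 4, 4, 5, 5, 6
  1, 2, 3, 4, 4, 4, 5, 6, 7
  1, 2, 3, 4, 5, 5, 6, 7, 8
  1, 2, 3, 4, 5, 6, 7, 8, 9

second differences of R give the permutation w = (4, 2, 9, 3, 1, 7, 8, 5, 6).

ℓ(w)=15; the 5 essential cells (i,j,r):

[(1, 3, 0), (3, 3, 1), (3, 8, 2), (4, 1, 0), (7, 6, 4)]
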